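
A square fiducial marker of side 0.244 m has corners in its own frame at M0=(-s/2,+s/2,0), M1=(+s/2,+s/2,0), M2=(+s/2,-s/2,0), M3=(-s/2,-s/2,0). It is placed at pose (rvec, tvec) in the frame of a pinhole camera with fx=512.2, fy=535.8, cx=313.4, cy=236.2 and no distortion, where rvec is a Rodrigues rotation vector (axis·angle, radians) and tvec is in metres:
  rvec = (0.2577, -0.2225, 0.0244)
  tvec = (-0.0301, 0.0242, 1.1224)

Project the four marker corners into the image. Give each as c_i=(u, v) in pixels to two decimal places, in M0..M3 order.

c0=(242.68, 304.11) c1=(349.21, 300.50) c2=(357.01, 191.04) c3=(244.77, 189.30)

Intrinsics K: fx=512.2, fy=535.8, cx=313.4, cy=236.2
Marker side s = 0.244 m; corners in marker frame (Z=0):
  M0 = (-0.1220, +0.1220, 0)
  M1 = (+0.1220, +0.1220, 0)
  M2 = (+0.1220, -0.1220, 0)
  M3 = (-0.1220, -0.1220, 0)
rvec = (0.2577, -0.2225, 0.0244), |rvec| = θ = 0.34134 rad = 19.557°
Rodrigues: sinθ=0.33475, 1−cosθ=0.05769; R = I + sinθ·[k]× + (1−cosθ)·[k]×²:
    [+0.97519 -0.05232 -0.21509]
    [-0.00446 +0.96682 -0.25541]
    [+0.22132 +0.25004 +0.94260]
t = (-0.0301, 0.0242, 1.1224) m
M0: Pc = R·M0+t = (-0.15546, +0.14270, +1.12590); u = 512.2·(-0.15546)/1.12590 + 313.4 = 242.6792, v = 535.8·(+0.14270)/1.12590 + 236.2 = 304.1071
M1: Pc = R·M1+t = (+0.08249, +0.14161, +1.17991); u = 512.2·(+0.08249)/1.17991 + 313.4 = 349.2092, v = 535.8·(+0.14161)/1.17991 + 236.2 = 300.5047
M2: Pc = R·M2+t = (+0.09526, -0.09430, +1.11890); u = 512.2·(+0.09526)/1.11890 + 313.4 = 357.0058, v = 535.8·(-0.09430)/1.11890 + 236.2 = 191.0446
M3: Pc = R·M3+t = (-0.14269, -0.09321, +1.06489); u = 512.2·(-0.14269)/1.06489 + 313.4 = 244.7679, v = 535.8·(-0.09321)/1.06489 + 236.2 = 189.3027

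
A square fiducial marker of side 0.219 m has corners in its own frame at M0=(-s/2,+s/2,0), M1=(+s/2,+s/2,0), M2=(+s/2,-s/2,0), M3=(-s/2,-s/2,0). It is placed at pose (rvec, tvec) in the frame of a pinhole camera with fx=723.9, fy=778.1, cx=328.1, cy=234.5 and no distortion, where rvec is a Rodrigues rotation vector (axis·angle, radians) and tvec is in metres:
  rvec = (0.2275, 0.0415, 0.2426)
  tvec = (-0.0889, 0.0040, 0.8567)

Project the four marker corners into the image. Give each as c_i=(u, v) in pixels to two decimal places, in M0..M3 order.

c0=(147.22, 305.79) c1=(321.32, 353.03) c2=(365.48, 166.16) c3=(180.78, 116.75)

Intrinsics K: fx=723.9, fy=778.1, cx=328.1, cy=234.5
Marker side s = 0.219 m; corners in marker frame (Z=0):
  M0 = (-0.1095, +0.1095, 0)
  M1 = (+0.1095, +0.1095, 0)
  M2 = (+0.1095, -0.1095, 0)
  M3 = (-0.1095, -0.1095, 0)
rvec = (0.2275, 0.0415, 0.2426), |rvec| = θ = 0.33516 rad = 19.203°
Rodrigues: sinθ=0.32892, 1−cosθ=0.05564; R = I + sinθ·[k]× + (1−cosθ)·[k]×²:
    [+0.96999 -0.23341 +0.06807]
    [+0.24276 +0.94521 -0.21828]
    [-0.01339 +0.22825 +0.97351]
t = (-0.0889, 0.0040, 0.8567) m
M0: Pc = R·M0+t = (-0.22067, +0.08092, +0.88316); u = 723.9·(-0.22067)/0.88316 + 328.1 = 147.2213, v = 778.1·(+0.08092)/0.88316 + 234.5 = 305.7924
M1: Pc = R·M1+t = (-0.00824, +0.13408, +0.88023); u = 723.9·(-0.00824)/0.88023 + 328.1 = 321.3204, v = 778.1·(+0.13408)/0.88023 + 234.5 = 353.0259
M2: Pc = R·M2+t = (+0.04287, -0.07292, +0.83024); u = 723.9·(+0.04287)/0.83024 + 328.1 = 365.4811, v = 778.1·(-0.07292)/0.83024 + 234.5 = 166.1611
M3: Pc = R·M3+t = (-0.16956, -0.12608, +0.83317); u = 723.9·(-0.16956)/0.83317 + 328.1 = 180.7814, v = 778.1·(-0.12608)/0.83317 + 234.5 = 116.7513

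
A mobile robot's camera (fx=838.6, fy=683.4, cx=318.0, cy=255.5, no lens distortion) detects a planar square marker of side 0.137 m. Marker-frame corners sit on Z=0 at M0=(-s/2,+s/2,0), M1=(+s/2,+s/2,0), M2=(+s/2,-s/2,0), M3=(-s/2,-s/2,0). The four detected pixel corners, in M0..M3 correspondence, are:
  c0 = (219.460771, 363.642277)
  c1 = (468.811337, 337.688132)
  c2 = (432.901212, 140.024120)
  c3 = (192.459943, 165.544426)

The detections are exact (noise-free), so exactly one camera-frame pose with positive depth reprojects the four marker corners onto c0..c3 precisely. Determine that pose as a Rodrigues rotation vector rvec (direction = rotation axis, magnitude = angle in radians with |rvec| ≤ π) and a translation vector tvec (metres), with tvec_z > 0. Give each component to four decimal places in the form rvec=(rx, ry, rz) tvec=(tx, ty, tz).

rvec=(-0.1221, 0.0163, -0.1276) tvec=(0.0055, -0.0038, 0.4655)

Intrinsics K: fx=838.6, fy=683.4, cx=318.0, cy=255.5
Marker side s = 0.137 m; corners in marker frame (Z=0):
  M0 = (-0.0685, +0.0685, 0)
  M1 = (+0.0685, +0.0685, 0)
  M2 = (+0.0685, -0.0685, 0)
  M3 = (-0.0685, -0.0685, 0)
Detected image corners:
  c0 = (219.460771, 363.642277) px
  c1 = (468.811337, 337.688132) px
  c2 = (432.901212, 140.024120) px
  c3 = (192.459943, 165.544426) px
Planar DLT: solve 8×8 A·h = b for H (H[2,2]=1):
  H  [+1780.98815 +143.12259 +327.97184]
  H  [-192.42348 +1378.13304 +249.95696]
  H  [-0.01823 -0.26321 +1.00000]
B = K⁻¹H; ‖b₁‖=2.148396, ‖b₂‖=2.148396; λ = 2/(‖b₁‖+‖b₂‖) = 0.465464, sign → tz>0 ⇒ λ=+0.465464
r₁ = λ·B[:,0] = (+0.99175,-0.12789,-0.00849); r₂ = λ·B[:,1] = (+0.12590,+0.98445,-0.12251)
r₃ = r₁×r₂ = (+0.02402,+0.12043,+0.99243); SVD([r₁ r₂ r₃]) → R = UVᵀ:
  R  [+0.99175 +0.12590 +0.02402]
  R  [-0.12789 +0.98445 +0.12043]
  R  [-0.00849 -0.12251 +0.99243]
t = (+0.00553, -0.00378, +0.46546) m
tr R = 2.968633; θ = arccos((tr R − 1)/2) = 0.177341 rad = 10.161°
axis k = ((R−Rᵀ)₃₂, (R−Rᵀ)₁₃, (R−Rᵀ)₂₁) / (2 sinθ) = (-0.688573, +0.092134, -0.719290)
rvec = θ·k = (-0.122112, +0.016339, -0.127560)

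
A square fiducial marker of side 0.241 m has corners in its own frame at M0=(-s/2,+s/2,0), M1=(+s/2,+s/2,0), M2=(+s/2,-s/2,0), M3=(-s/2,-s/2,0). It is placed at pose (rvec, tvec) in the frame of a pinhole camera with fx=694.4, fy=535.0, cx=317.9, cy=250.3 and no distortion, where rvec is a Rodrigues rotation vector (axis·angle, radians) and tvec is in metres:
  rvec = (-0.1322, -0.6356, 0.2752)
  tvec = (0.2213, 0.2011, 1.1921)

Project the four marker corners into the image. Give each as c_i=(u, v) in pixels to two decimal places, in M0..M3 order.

c0=(382.91, 387.03) c1=(480.00, 402.51) c2=(501.45, 300.81) c3=(411.10, 273.89)

Intrinsics K: fx=694.4, fy=535.0, cx=317.9, cy=250.3
Marker side s = 0.241 m; corners in marker frame (Z=0):
  M0 = (-0.1205, +0.1205, 0)
  M1 = (+0.1205, +0.1205, 0)
  M2 = (+0.1205, -0.1205, 0)
  M3 = (-0.1205, -0.1205, 0)
rvec = (-0.1322, -0.6356, 0.2752), |rvec| = θ = 0.70512 rad = 40.401°
Rodrigues: sinθ=0.64813, 1−cosθ=0.23847; R = I + sinθ·[k]× + (1−cosθ)·[k]×²:
    [+0.76991 -0.21265 -0.60167]
    [+0.29326 +0.95529 +0.03762]
    [+0.56677 -0.20541 +0.79786]
t = (0.2213, 0.2011, 1.1921) m
M0: Pc = R·M0+t = (+0.10290, +0.28088, +1.09905); u = 694.4·(+0.10290)/1.09905 + 317.9 = 382.9143, v = 535.0·(+0.28088)/1.09905 + 250.3 = 387.0254
M1: Pc = R·M1+t = (+0.28845, +0.35155, +1.23564); u = 694.4·(+0.28845)/1.23564 + 317.9 = 480.0012, v = 535.0·(+0.35155)/1.23564 + 250.3 = 402.5116
M2: Pc = R·M2+t = (+0.33970, +0.12132, +1.28515); u = 694.4·(+0.33970)/1.28515 + 317.9 = 501.4487, v = 535.0·(+0.12132)/1.28515 + 250.3 = 300.8067
M3: Pc = R·M3+t = (+0.15415, +0.05065, +1.14856); u = 694.4·(+0.15415)/1.14856 + 317.9 = 411.0970, v = 535.0·(+0.05065)/1.14856 + 250.3 = 273.8928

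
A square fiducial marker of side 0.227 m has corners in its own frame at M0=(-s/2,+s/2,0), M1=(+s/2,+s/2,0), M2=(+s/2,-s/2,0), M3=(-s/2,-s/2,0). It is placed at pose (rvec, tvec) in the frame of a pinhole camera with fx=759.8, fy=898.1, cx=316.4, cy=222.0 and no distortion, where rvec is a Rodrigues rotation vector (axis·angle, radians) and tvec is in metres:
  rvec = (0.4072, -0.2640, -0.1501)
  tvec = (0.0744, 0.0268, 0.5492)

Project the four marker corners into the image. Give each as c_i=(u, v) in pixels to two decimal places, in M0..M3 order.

c0=(284.91, 461.54) c1=(552.70, 377.56) c2=(564.52, 54.43) c3=(245.87, 120.51)

Intrinsics K: fx=759.8, fy=898.1, cx=316.4, cy=222.0
Marker side s = 0.227 m; corners in marker frame (Z=0):
  M0 = (-0.1135, +0.1135, 0)
  M1 = (+0.1135, +0.1135, 0)
  M2 = (+0.1135, -0.1135, 0)
  M3 = (-0.1135, -0.1135, 0)
rvec = (0.4072, -0.2640, -0.1501), |rvec| = θ = 0.50797 rad = 29.105°
Rodrigues: sinθ=0.48641, 1−cosθ=0.12627; R = I + sinθ·[k]× + (1−cosθ)·[k]×²:
    [+0.95487 +0.09112 -0.28270]
    [-0.19633 +0.90784 -0.37052]
    [+0.22288 +0.40930 +0.88476]
t = (0.0744, 0.0268, 0.5492) m
M0: Pc = R·M0+t = (-0.02364, +0.15212, +0.57036); u = 759.8·(-0.02364)/0.57036 + 316.4 = 284.9144, v = 898.1·(+0.15212)/0.57036 + 222.0 = 461.5366
M1: Pc = R·M1+t = (+0.19312, +0.10756, +0.62095); u = 759.8·(+0.19312)/0.62095 + 316.4 = 552.7024, v = 898.1·(+0.10756)/0.62095 + 222.0 = 377.5606
M2: Pc = R·M2+t = (+0.17244, -0.09852, +0.52804); u = 759.8·(+0.17244)/0.52804 + 316.4 = 564.5176, v = 898.1·(-0.09852)/0.52804 + 222.0 = 54.4305
M3: Pc = R·M3+t = (-0.04432, -0.05396, +0.47745); u = 759.8·(-0.04432)/0.47745 + 316.4 = 245.8696, v = 898.1·(-0.05396)/0.47745 + 222.0 = 120.5066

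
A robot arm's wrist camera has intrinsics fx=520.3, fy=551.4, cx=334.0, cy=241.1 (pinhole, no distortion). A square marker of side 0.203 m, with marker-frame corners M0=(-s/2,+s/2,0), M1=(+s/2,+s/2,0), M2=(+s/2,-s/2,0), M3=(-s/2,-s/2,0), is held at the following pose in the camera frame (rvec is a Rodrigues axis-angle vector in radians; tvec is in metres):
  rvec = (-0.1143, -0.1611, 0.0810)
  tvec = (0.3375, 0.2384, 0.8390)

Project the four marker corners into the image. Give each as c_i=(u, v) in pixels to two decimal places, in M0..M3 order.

c0=(481.81, 465.32) c1=(599.61, 468.83) c2=(600.82, 334.59) c3=(486.51, 326.11)

Intrinsics K: fx=520.3, fy=551.4, cx=334.0, cy=241.1
Marker side s = 0.203 m; corners in marker frame (Z=0):
  M0 = (-0.1015, +0.1015, 0)
  M1 = (+0.1015, +0.1015, 0)
  M2 = (+0.1015, -0.1015, 0)
  M3 = (-0.1015, -0.1015, 0)
rvec = (-0.1143, -0.1611, 0.0810), |rvec| = θ = 0.21349 rad = 12.232°
Rodrigues: sinθ=0.21187, 1−cosθ=0.02270; R = I + sinθ·[k]× + (1−cosθ)·[k]×²:
    [+0.98380 -0.07121 -0.16449]
    [+0.08956 +0.99022 +0.10693]
    [+0.15527 -0.11993 +0.98057]
t = (0.3375, 0.2384, 0.8390) m
M0: Pc = R·M0+t = (+0.23042, +0.32982, +0.81107); u = 520.3·(+0.23042)/0.81107 + 334.0 = 481.8117, v = 551.4·(+0.32982)/0.81107 + 241.1 = 465.3249
M1: Pc = R·M1+t = (+0.43013, +0.34800, +0.84259); u = 520.3·(+0.43013)/0.84259 + 334.0 = 599.6055, v = 551.4·(+0.34800)/0.84259 + 241.1 = 468.8346
M2: Pc = R·M2+t = (+0.44458, +0.14698, +0.86693); u = 520.3·(+0.44458)/0.86693 + 334.0 = 600.8226, v = 551.4·(+0.14698)/0.86693 + 241.1 = 334.5860
M3: Pc = R·M3+t = (+0.24487, +0.12880, +0.83541); u = 520.3·(+0.24487)/0.83541 + 334.0 = 486.5076, v = 551.4·(+0.12880)/0.83541 + 241.1 = 326.1135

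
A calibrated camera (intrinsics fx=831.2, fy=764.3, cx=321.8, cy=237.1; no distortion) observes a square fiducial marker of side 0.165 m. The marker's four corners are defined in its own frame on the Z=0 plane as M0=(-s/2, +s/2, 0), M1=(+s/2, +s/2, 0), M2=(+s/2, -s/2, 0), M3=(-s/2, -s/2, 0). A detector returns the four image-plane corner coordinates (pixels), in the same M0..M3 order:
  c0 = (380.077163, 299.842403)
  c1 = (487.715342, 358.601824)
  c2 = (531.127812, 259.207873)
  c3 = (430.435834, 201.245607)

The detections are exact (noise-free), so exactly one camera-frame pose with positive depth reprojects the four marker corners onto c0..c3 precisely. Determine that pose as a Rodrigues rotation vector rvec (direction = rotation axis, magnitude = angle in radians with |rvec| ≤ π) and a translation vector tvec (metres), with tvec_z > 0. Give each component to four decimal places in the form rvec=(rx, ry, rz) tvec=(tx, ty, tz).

Intrinsics K: fx=831.2, fy=764.3, cx=321.8, cy=237.1
Marker side s = 0.165 m; corners in marker frame (Z=0):
  M0 = (-0.0825, +0.0825, 0)
  M1 = (+0.0825, +0.0825, 0)
  M2 = (+0.0825, -0.0825, 0)
  M3 = (-0.0825, -0.0825, 0)
Detected image corners:
  c0 = (380.077163, 299.842403) px
  c1 = (487.715342, 358.601824) px
  c2 = (531.127812, 259.207873) px
  c3 = (430.435834, 201.245607) px
Planar DLT: solve 8×8 A·h = b for H (H[2,2]=1):
  H  [+699.19401 -437.90667 +458.63368]
  H  [+395.51684 +505.80289 +278.70971]
  H  [+0.14973 -0.33676 +1.00000]
B = K⁻¹H; ‖b₁‖=0.926138, ‖b₂‖=0.926138; λ = 2/(‖b₁‖+‖b₂‖) = 1.079753, sign → tz>0 ⇒ λ=+1.079753
r₁ = λ·B[:,0] = (+0.84568,+0.50861,+0.16167); r₂ = λ·B[:,1] = (-0.42808,+0.82736,-0.36361)
r₃ = r₁×r₂ = (-0.31869,+0.23830,+0.91741); SVD([r₁ r₂ r₃]) → R = UVᵀ:
  R  [+0.84568 -0.42808 -0.31869]
  R  [+0.50861 +0.82736 +0.23830]
  R  [+0.16167 -0.36361 +0.91741]
t = (+0.17775, +0.05878, +1.07975) m
tr R = 2.590463; θ = arccos((tr R − 1)/2) = 0.651407 rad = 37.323°
axis k = ((R−Rᵀ)₃₂, (R−Rᵀ)₁₃, (R−Rᵀ)₂₁) / (2 sinθ) = (-0.496374, -0.396137, +0.772456)
rvec = θ·k = (-0.323342, -0.258046, +0.503183)

rvec=(-0.3233, -0.2580, 0.5032) tvec=(0.1778, 0.0588, 1.0798)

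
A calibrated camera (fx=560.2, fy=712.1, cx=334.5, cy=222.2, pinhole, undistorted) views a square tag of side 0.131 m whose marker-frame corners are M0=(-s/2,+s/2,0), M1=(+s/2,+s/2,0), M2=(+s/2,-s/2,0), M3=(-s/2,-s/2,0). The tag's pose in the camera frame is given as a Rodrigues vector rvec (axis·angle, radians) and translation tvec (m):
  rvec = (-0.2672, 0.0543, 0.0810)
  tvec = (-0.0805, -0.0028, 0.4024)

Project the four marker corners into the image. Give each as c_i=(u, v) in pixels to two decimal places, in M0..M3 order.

c0=(116.75, 323.49) c1=(303.61, 343.53) c2=(321.55, 117.61) c3=(149.43, 103.68)

Intrinsics K: fx=560.2, fy=712.1, cx=334.5, cy=222.2
Marker side s = 0.131 m; corners in marker frame (Z=0):
  M0 = (-0.0655, +0.0655, 0)
  M1 = (+0.0655, +0.0655, 0)
  M2 = (+0.0655, -0.0655, 0)
  M3 = (-0.0655, -0.0655, 0)
rvec = (-0.2672, 0.0543, 0.0810), |rvec| = θ = 0.28444 rad = 16.297°
Rodrigues: sinθ=0.28062, 1−cosθ=0.04018; R = I + sinθ·[k]× + (1−cosθ)·[k]×²:
    [+0.99528 -0.08712 +0.04282]
    [+0.07271 +0.96128 +0.26580]
    [-0.06432 -0.26143 +0.96308]
t = (-0.0805, -0.0028, 0.4024) m
M0: Pc = R·M0+t = (-0.15140, +0.05540, +0.38949); u = 560.2·(-0.15140)/0.38949 + 334.5 = 116.7469, v = 712.1·(+0.05540)/0.38949 + 222.2 = 323.4906
M1: Pc = R·M1+t = (-0.02102, +0.06493, +0.38106); u = 560.2·(-0.02102)/0.38106 + 334.5 = 303.6051, v = 712.1·(+0.06493)/0.38106 + 222.2 = 343.5290
M2: Pc = R·M2+t = (-0.00960, -0.06100, +0.41531); u = 560.2·(-0.00960)/0.41531 + 334.5 = 321.5466, v = 712.1·(-0.06100)/0.41531 + 222.2 = 117.6051
M3: Pc = R·M3+t = (-0.13998, -0.07053, +0.42374); u = 560.2·(-0.13998)/0.42374 + 334.5 = 149.4338, v = 712.1·(-0.07053)/0.42374 + 222.2 = 103.6786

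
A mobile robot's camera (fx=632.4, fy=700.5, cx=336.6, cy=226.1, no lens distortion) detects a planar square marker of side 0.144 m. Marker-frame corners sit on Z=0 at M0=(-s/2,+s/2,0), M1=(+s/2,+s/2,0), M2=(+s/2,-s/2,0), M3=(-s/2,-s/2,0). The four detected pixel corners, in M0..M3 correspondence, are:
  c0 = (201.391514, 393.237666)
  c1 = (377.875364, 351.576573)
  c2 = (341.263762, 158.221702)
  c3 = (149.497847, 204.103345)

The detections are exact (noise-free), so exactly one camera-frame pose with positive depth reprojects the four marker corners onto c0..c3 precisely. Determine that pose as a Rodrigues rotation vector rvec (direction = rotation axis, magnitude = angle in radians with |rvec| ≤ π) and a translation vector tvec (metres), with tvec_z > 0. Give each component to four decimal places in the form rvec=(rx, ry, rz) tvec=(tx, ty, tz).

rvec=(0.2850, -0.0205, -0.2118) tvec=(-0.0523, 0.0378, 0.4838)

Intrinsics K: fx=632.4, fy=700.5, cx=336.6, cy=226.1
Marker side s = 0.144 m; corners in marker frame (Z=0):
  M0 = (-0.0720, +0.0720, 0)
  M1 = (+0.0720, +0.0720, 0)
  M2 = (+0.0720, -0.0720, 0)
  M3 = (-0.0720, -0.0720, 0)
Detected image corners:
  c0 = (201.391514, 393.237666) px
  c1 = (377.875364, 351.576573) px
  c2 = (341.263762, 158.221702) px
  c3 = (149.497847, 204.103345) px
Planar DLT: solve 8×8 A·h = b for H (H[2,2]=1):
  H  [+1271.01425 +462.87261 +268.29903]
  H  [-308.95232 +1488.94406 +280.81840]
  H  [-0.02022 +0.58124 +1.00000]
B = K⁻¹H; ‖b₁‖=2.066882, ‖b₂‖=2.066882; λ = 2/(‖b₁‖+‖b₂‖) = 0.483820, sign → tz>0 ⇒ λ=+0.483820
r₁ = λ·B[:,0] = (+0.97760,-0.21023,-0.00978); r₂ = λ·B[:,1] = (+0.20444,+0.93761,+0.28121)
r₃ = r₁×r₂ = (-0.04994,-0.27692,+0.95959); SVD([r₁ r₂ r₃]) → R = UVᵀ:
  R  [+0.97760 +0.20444 -0.04994]
  R  [-0.21023 +0.93761 -0.27692]
  R  [-0.00978 +0.28121 +0.95959]
t = (-0.05225, +0.03779, +0.48382) m
tr R = 2.874813; θ = arccos((tr R − 1)/2) = 0.355690 rad = 20.380°
axis k = ((R−Rᵀ)₃₂, (R−Rᵀ)₁₃, (R−Rᵀ)₂₁) / (2 sinθ) = (+0.801367, -0.057662, -0.595387)
rvec = θ·k = (+0.285038, -0.020510, -0.211773)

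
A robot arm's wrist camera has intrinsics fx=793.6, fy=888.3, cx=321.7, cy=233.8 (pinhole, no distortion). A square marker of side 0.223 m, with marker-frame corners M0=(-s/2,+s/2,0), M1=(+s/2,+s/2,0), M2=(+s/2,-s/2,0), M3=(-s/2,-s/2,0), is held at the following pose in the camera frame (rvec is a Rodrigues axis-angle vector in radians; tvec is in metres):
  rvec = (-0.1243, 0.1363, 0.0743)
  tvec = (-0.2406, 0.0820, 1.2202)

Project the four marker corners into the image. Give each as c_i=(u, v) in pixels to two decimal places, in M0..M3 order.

Intrinsics K: fx=793.6, fy=888.3, cx=321.7, cy=233.8
Marker side s = 0.223 m; corners in marker frame (Z=0):
  M0 = (-0.1115, +0.1115, 0)
  M1 = (+0.1115, +0.1115, 0)
  M2 = (+0.1115, -0.1115, 0)
  M3 = (-0.1115, -0.1115, 0)
rvec = (-0.1243, 0.1363, 0.0743), |rvec| = θ = 0.19887 rad = 11.394°
Rodrigues: sinθ=0.19756, 1−cosθ=0.01971; R = I + sinθ·[k]× + (1−cosθ)·[k]×²:
    [+0.98799 -0.08225 +0.13080]
    [+0.06537 +0.98955 +0.12853]
    [-0.14001 -0.11844 +0.98304]
t = (-0.2406, 0.0820, 1.2202) m
M0: Pc = R·M0+t = (-0.35993, +0.18505, +1.22261); u = 793.6·(-0.35993)/1.22261 + 321.7 = 88.0659, v = 888.3·(+0.18505)/1.22261 + 233.8 = 368.2478
M1: Pc = R·M1+t = (-0.13961, +0.19962, +1.19138); u = 793.6·(-0.13961)/1.19138 + 321.7 = 228.7032, v = 888.3·(+0.19962)/1.19138 + 233.8 = 382.6398
M2: Pc = R·M2+t = (-0.12127, -0.02105, +1.21779); u = 793.6·(-0.12127)/1.21779 + 321.7 = 242.6735, v = 888.3·(-0.02105)/1.21779 + 233.8 = 218.4482
M3: Pc = R·M3+t = (-0.34159, -0.03562, +1.24902); u = 793.6·(-0.34159)/1.24902 + 321.7 = 104.6608, v = 888.3·(-0.03562)/1.24902 + 233.8 = 208.4648

c0=(88.07, 368.25) c1=(228.70, 382.64) c2=(242.67, 218.45) c3=(104.66, 208.46)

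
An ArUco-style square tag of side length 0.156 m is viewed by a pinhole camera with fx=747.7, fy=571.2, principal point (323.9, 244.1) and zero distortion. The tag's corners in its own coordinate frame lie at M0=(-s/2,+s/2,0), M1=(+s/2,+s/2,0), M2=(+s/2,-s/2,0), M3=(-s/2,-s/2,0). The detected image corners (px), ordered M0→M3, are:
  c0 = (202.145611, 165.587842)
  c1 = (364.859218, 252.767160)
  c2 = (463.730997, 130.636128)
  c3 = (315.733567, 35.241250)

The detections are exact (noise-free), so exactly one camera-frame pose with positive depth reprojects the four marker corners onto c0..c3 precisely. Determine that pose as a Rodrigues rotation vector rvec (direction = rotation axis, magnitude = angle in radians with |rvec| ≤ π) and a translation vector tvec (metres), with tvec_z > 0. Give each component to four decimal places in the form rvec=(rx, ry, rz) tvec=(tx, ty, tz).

rvec=(-0.0251, -0.3664, 0.5758) tvec=(0.0132, -0.0984, 0.5788)

Intrinsics K: fx=747.7, fy=571.2, cx=323.9, cy=244.1
Marker side s = 0.156 m; corners in marker frame (Z=0):
  M0 = (-0.0780, +0.0780, 0)
  M1 = (+0.0780, +0.0780, 0)
  M2 = (+0.0780, -0.0780, 0)
  M3 = (-0.0780, -0.0780, 0)
Detected image corners:
  c0 = (202.145611, 165.587842) px
  c1 = (364.859218, 252.767160) px
  c2 = (463.730997, 130.636128) px
  c3 = (315.733567, 35.241250) px
Planar DLT: solve 8×8 A·h = b for H (H[2,2]=1):
  H  [+1187.94526 -751.37127 +340.98138]
  H  [+669.30200 +776.58059 +147.03731]
  H  [+0.57296 -0.21543 +1.00000]
B = K⁻¹H; ‖b₁‖=1.727603, ‖b₂‖=1.727603; λ = 2/(‖b₁‖+‖b₂‖) = 0.578837, sign → tz>0 ⇒ λ=+0.578837
r₁ = λ·B[:,0] = (+0.77599,+0.53652,+0.33165); r₂ = λ·B[:,1] = (-0.52766,+0.84025,-0.12470)
r₃ = r₁×r₂ = (-0.34558,-0.07823,+0.93512); SVD([r₁ r₂ r₃]) → R = UVᵀ:
  R  [+0.77599 -0.52766 -0.34558]
  R  [+0.53652 +0.84025 -0.07823]
  R  [+0.33165 -0.12470 +0.93512]
t = (+0.01322, -0.09836, +0.57884) m
tr R = 2.551363; θ = arccos((tr R − 1)/2) = 0.683002 rad = 39.133°
axis k = ((R−Rᵀ)₃₂, (R−Rᵀ)₁₃, (R−Rᵀ)₂₁) / (2 sinθ) = (-0.036813, -0.536524, +0.843082)
rvec = θ·k = (-0.025143, -0.366447, +0.575827)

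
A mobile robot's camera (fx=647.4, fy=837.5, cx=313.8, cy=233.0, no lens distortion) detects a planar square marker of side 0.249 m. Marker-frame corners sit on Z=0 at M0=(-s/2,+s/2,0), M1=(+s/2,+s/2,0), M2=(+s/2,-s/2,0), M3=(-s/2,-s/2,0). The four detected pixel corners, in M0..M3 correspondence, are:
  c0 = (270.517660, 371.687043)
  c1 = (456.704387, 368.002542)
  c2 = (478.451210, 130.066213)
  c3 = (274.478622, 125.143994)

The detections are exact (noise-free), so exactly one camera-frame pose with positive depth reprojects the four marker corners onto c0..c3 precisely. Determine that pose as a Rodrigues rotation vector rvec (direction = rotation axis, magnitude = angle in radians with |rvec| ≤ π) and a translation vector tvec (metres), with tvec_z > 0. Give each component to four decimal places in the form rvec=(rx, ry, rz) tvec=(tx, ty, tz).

rvec=(0.3128, -0.1141, 0.0219) tvec=(0.0725, 0.0208, 0.8143)

Intrinsics K: fx=647.4, fy=837.5, cx=313.8, cy=233.0
Marker side s = 0.249 m; corners in marker frame (Z=0):
  M0 = (-0.1245, +0.1245, 0)
  M1 = (+0.1245, +0.1245, 0)
  M2 = (+0.1245, -0.1245, 0)
  M3 = (-0.1245, -0.1245, 0)
Detected image corners:
  c0 = (270.517660, 371.687043) px
  c1 = (456.704387, 368.002542) px
  c2 = (478.451210, 130.066213) px
  c3 = (274.478622, 125.143994) px
Planar DLT: solve 8×8 A·h = b for H (H[2,2]=1):
  H  [+834.22851 +86.69423 +371.45865]
  H  [+36.92936 +1065.93955 +254.39262]
  H  [+0.14173 +0.37549 +1.00000]
B = K⁻¹H; ‖b₁‖=1.228100, ‖b₂‖=1.228100; λ = 2/(‖b₁‖+‖b₂‖) = 0.814266, sign → tz>0 ⇒ λ=+0.814266
r₁ = λ·B[:,0] = (+0.99331,+0.00380,+0.11541); r₂ = λ·B[:,1] = (-0.03916,+0.95131,+0.30575)
r₃ = r₁×r₂ = (-0.10863,-0.30823,+0.94509); SVD([r₁ r₂ r₃]) → R = UVᵀ:
  R  [+0.99331 -0.03916 -0.10863]
  R  [+0.00380 +0.95131 -0.30823]
  R  [+0.11541 +0.30575 +0.94509]
t = (+0.07252, +0.02080, +0.81427) m
tr R = 2.889708; θ = arccos((tr R − 1)/2) = 0.333647 rad = 19.117°
axis k = ((R−Rᵀ)₃₂, (R−Rᵀ)₁₃, (R−Rᵀ)₂₁) / (2 sinθ) = (+0.937393, -0.342043, +0.065587)
rvec = θ·k = (+0.312759, -0.114122, +0.021883)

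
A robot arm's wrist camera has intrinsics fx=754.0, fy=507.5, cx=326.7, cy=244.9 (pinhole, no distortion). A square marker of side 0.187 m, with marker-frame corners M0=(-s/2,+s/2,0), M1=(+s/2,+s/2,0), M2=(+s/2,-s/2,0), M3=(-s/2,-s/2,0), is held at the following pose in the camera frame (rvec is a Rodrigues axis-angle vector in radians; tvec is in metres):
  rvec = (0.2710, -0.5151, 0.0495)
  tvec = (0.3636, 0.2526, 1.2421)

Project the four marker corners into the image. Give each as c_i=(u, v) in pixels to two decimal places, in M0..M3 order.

c0=(494.70, 388.40) c1=(576.45, 376.79) c2=(598.20, 309.30) c3=(514.98, 316.06)

Intrinsics K: fx=754.0, fy=507.5, cx=326.7, cy=244.9
Marker side s = 0.187 m; corners in marker frame (Z=0):
  M0 = (-0.0935, +0.0935, 0)
  M1 = (+0.0935, +0.0935, 0)
  M2 = (+0.0935, -0.0935, 0)
  M3 = (-0.0935, -0.0935, 0)
rvec = (0.2710, -0.5151, 0.0495), |rvec| = θ = 0.58414 rad = 33.469°
Rodrigues: sinθ=0.55148, 1−cosθ=0.16581; R = I + sinθ·[k]× + (1−cosθ)·[k]×²:
    [+0.86987 -0.11457 -0.47978]
    [-0.02110 +0.96312 -0.26824]
    [+0.49282 +0.24346 +0.83538]
t = (0.3636, 0.2526, 1.2421) m
M0: Pc = R·M0+t = (+0.27155, +0.34462, +1.21878); u = 754.0·(+0.27155)/1.21878 + 326.7 = 494.6971, v = 507.5·(+0.34462)/1.21878 + 244.9 = 388.4012
M1: Pc = R·M1+t = (+0.43422, +0.34068, +1.31094); u = 754.0·(+0.43422)/1.31094 + 326.7 = 576.4463, v = 507.5·(+0.34068)/1.31094 + 244.9 = 376.7857
M2: Pc = R·M2+t = (+0.45565, +0.16058, +1.26542); u = 754.0·(+0.45565)/1.26542 + 326.7 = 598.1970, v = 507.5·(+0.16058)/1.26542 + 244.9 = 309.2993
M3: Pc = R·M3+t = (+0.29298, +0.16452, +1.17326); u = 754.0·(+0.29298)/1.17326 + 326.7 = 514.9842, v = 507.5·(+0.16452)/1.17326 + 244.9 = 316.0646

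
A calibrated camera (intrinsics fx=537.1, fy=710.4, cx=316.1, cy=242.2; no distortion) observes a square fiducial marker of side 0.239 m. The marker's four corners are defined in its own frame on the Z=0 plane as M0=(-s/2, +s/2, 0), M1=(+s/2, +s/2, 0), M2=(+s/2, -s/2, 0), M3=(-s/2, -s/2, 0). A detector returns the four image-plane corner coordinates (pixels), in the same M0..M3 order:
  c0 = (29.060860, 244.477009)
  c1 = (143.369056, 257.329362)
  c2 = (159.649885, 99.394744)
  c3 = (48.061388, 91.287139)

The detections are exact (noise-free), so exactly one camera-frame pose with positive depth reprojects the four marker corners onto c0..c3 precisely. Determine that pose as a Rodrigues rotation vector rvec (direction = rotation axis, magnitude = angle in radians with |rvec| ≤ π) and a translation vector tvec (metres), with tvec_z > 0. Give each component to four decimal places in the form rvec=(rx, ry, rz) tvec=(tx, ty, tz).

Intrinsics K: fx=537.1, fy=710.4, cx=316.1, cy=242.2
Marker side s = 0.239 m; corners in marker frame (Z=0):
  M0 = (-0.1195, +0.1195, 0)
  M1 = (+0.1195, +0.1195, 0)
  M2 = (+0.1195, -0.1195, 0)
  M3 = (-0.1195, -0.1195, 0)
Detected image corners:
  c0 = (29.060860, 244.477009) px
  c1 = (143.369056, 257.329362) px
  c2 = (159.649885, 99.394744) px
  c3 = (48.061388, 91.287139) px
Planar DLT: solve 8×8 A·h = b for H (H[2,2]=1):
  H  [+461.14244 -85.24124 +94.35422]
  H  [+23.00702 +630.07115 +171.93716]
  H  [-0.11957 -0.11942 +1.00000]
B = K⁻¹H; ‖b₁‖=0.939467, ‖b₂‖=0.939467; λ = 2/(‖b₁‖+‖b₂‖) = 1.064434, sign → tz>0 ⇒ λ=+1.064434
r₁ = λ·B[:,0] = (+0.98881,+0.07787,-0.12728); r₂ = λ·B[:,1] = (-0.09412,+0.98741,-0.12712)
r₃ = r₁×r₂ = (+0.11578,+0.13768,+0.98369); SVD([r₁ r₂ r₃]) → R = UVᵀ:
  R  [+0.98881 -0.09412 +0.11578]
  R  [+0.07787 +0.98741 +0.13768]
  R  [-0.12728 -0.12712 +0.98369]
t = (-0.43946, -0.10528, +1.06443) m
tr R = 2.959906; θ = arccos((tr R − 1)/2) = 0.200572 rad = 11.492°
axis k = ((R−Rᵀ)₃₂, (R−Rᵀ)₁₃, (R−Rᵀ)₂₁) / (2 sinθ) = (-0.664548, +0.609982, +0.431623)
rvec = θ·k = (-0.133290, +0.122345, +0.086571)

rvec=(-0.1333, 0.1223, 0.0866) tvec=(-0.4395, -0.1053, 1.0644)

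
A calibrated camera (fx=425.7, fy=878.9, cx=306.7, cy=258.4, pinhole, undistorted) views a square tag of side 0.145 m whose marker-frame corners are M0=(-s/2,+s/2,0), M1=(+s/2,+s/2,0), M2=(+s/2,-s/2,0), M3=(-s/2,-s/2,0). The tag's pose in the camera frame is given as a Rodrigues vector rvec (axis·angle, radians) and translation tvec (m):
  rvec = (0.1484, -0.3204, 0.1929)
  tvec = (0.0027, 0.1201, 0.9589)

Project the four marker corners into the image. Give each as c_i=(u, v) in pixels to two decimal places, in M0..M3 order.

Intrinsics K: fx=425.7, fy=878.9, cx=306.7, cy=258.4
Marker side s = 0.145 m; corners in marker frame (Z=0):
  M0 = (-0.0725, +0.0725, 0)
  M1 = (+0.0725, +0.0725, 0)
  M2 = (+0.0725, -0.0725, 0)
  M3 = (-0.0725, -0.0725, 0)
rvec = (0.1484, -0.3204, 0.1929), |rvec| = θ = 0.40235 rad = 23.053°
Rodrigues: sinθ=0.39159, 1−cosθ=0.07986; R = I + sinθ·[k]× + (1−cosθ)·[k]×²:
    [+0.93101 -0.21119 -0.29770]
    [+0.16428 +0.97078 -0.17492]
    [+0.32595 +0.11394 +0.93850]
t = (0.0027, 0.1201, 0.9589) m
M0: Pc = R·M0+t = (-0.08011, +0.17857, +0.94353); u = 425.7·(-0.08011)/0.94353 + 306.7 = 270.5564, v = 878.9·(+0.17857)/0.94353 + 258.4 = 424.7394
M1: Pc = R·M1+t = (+0.05489, +0.20239, +0.99079); u = 425.7·(+0.05489)/0.99079 + 306.7 = 330.2823, v = 878.9·(+0.20239)/0.99079 + 258.4 = 437.9356
M2: Pc = R·M2+t = (+0.08551, +0.06163, +0.97427); u = 425.7·(+0.08551)/0.97427 + 306.7 = 344.0626, v = 878.9·(+0.06163)/0.97427 + 258.4 = 313.9961
M3: Pc = R·M3+t = (-0.04949, +0.03781, +0.92701); u = 425.7·(-0.04949)/0.92701 + 306.7 = 283.9749, v = 878.9·(+0.03781)/0.92701 + 258.4 = 294.2458

c0=(270.56, 424.74) c1=(330.28, 437.94) c2=(344.06, 314.00) c3=(283.97, 294.25)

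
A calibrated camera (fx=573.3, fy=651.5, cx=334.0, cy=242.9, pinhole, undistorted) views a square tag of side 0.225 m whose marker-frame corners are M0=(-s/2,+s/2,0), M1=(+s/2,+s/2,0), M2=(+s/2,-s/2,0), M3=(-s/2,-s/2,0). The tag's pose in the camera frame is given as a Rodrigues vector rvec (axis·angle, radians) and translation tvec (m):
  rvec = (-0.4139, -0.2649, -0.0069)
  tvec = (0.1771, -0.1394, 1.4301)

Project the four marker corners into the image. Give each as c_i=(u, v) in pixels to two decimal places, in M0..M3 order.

Intrinsics K: fx=573.3, fy=651.5, cx=334.0, cy=242.9
Marker side s = 0.225 m; corners in marker frame (Z=0):
  M0 = (-0.1125, +0.1125, 0)
  M1 = (+0.1125, +0.1125, 0)
  M2 = (+0.1125, -0.1125, 0)
  M3 = (-0.1125, -0.1125, 0)
rvec = (-0.4139, -0.2649, -0.0069), |rvec| = θ = 0.49146 rad = 28.159°
Rodrigues: sinθ=0.47191, 1−cosθ=0.11836; R = I + sinθ·[k]× + (1−cosθ)·[k]×²:
    [+0.96559 +0.06035 -0.25296]
    [+0.04710 +0.91603 +0.39833]
    [+0.25576 -0.39654 +0.88167]
t = (0.1771, -0.1394, 1.4301) m
M0: Pc = R·M0+t = (+0.07526, -0.04165, +1.35672); u = 573.3·(+0.07526)/1.35672 + 334.0 = 365.8025, v = 651.5·(-0.04165)/1.35672 + 242.9 = 222.9017
M1: Pc = R·M1+t = (+0.29252, -0.03105, +1.41426); u = 573.3·(+0.29252)/1.41426 + 334.0 = 452.5784, v = 651.5·(-0.03105)/1.41426 + 242.9 = 228.5974
M2: Pc = R·M2+t = (+0.27894, -0.23715, +1.50348); u = 573.3·(+0.27894)/1.50348 + 334.0 = 440.3636, v = 651.5·(-0.23715)/1.50348 + 242.9 = 140.1346
M3: Pc = R·M3+t = (+0.06168, -0.24775, +1.44594); u = 573.3·(+0.06168)/1.44594 + 334.0 = 358.4561, v = 651.5·(-0.24775)/1.44594 + 242.9 = 131.2696

c0=(365.80, 222.90) c1=(452.58, 228.60) c2=(440.36, 140.13) c3=(358.46, 131.27)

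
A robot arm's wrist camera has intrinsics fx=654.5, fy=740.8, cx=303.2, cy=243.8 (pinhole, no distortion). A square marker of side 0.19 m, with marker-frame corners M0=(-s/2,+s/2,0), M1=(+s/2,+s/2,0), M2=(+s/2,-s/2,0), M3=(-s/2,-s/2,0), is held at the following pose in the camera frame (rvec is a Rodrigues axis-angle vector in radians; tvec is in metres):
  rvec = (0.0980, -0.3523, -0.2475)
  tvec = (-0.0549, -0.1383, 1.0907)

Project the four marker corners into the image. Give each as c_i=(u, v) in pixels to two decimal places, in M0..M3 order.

Intrinsics K: fx=654.5, fy=740.8, cx=303.2, cy=243.8
Marker side s = 0.19 m; corners in marker frame (Z=0):
  M0 = (-0.0950, +0.0950, 0)
  M1 = (+0.0950, +0.0950, 0)
  M2 = (+0.0950, -0.0950, 0)
  M3 = (-0.0950, -0.0950, 0)
rvec = (0.0980, -0.3523, -0.2475), |rvec| = θ = 0.44156 rad = 25.300°
Rodrigues: sinθ=0.42735, 1−cosθ=0.09591; R = I + sinθ·[k]× + (1−cosθ)·[k]×²:
    [+0.90881 +0.22255 -0.35289]
    [-0.25652 +0.96514 -0.05195]
    [+0.32903 +0.13774 +0.93422]
t = (-0.0549, -0.1383, 1.0907) m
M0: Pc = R·M0+t = (-0.12009, -0.02224, +1.07253); u = 654.5·(-0.12009)/1.07253 + 303.2 = 229.9134, v = 740.8·(-0.02224)/1.07253 + 243.8 = 228.4372
M1: Pc = R·M1+t = (+0.05258, -0.07098, +1.13504); u = 654.5·(+0.05258)/1.13504 + 303.2 = 333.5188, v = 740.8·(-0.07098)/1.13504 + 243.8 = 197.4735
M2: Pc = R·M2+t = (+0.01029, -0.25436, +1.10887); u = 654.5·(+0.01029)/1.10887 + 303.2 = 309.2763, v = 740.8·(-0.25436)/1.10887 + 243.8 = 73.8722
M3: Pc = R·M3+t = (-0.16238, -0.20562, +1.04636); u = 654.5·(-0.16238)/1.04636 + 303.2 = 201.6311, v = 740.8·(-0.20562)/1.04636 + 243.8 = 98.2257

c0=(229.91, 228.44) c1=(333.52, 197.47) c2=(309.28, 73.87) c3=(201.63, 98.23)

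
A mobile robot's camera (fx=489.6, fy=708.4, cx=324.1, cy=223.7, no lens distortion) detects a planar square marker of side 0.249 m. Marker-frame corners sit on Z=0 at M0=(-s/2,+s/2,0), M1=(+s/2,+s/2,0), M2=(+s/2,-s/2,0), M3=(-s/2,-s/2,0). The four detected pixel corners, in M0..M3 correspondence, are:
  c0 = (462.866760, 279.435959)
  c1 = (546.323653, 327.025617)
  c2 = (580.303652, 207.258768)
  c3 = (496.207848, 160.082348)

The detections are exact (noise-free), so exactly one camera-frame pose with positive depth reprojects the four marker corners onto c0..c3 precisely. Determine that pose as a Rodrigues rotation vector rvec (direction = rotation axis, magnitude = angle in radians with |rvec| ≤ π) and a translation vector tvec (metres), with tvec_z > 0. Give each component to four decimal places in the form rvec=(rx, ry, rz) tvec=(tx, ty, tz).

Intrinsics K: fx=489.6, fy=708.4, cx=324.1, cy=223.7
Marker side s = 0.249 m; corners in marker frame (Z=0):
  M0 = (-0.1245, +0.1245, 0)
  M1 = (+0.1245, +0.1245, 0)
  M2 = (+0.1245, -0.1245, 0)
  M3 = (-0.1245, -0.1245, 0)
Detected image corners:
  c0 = (462.866760, 279.435959) px
  c1 = (546.323653, 327.025617) px
  c2 = (580.303652, 207.258768) px
  c3 = (496.207848, 160.082348) px
Planar DLT: solve 8×8 A·h = b for H (H[2,2]=1):
  H  [+324.74434 -123.91138 +521.26315]
  H  [+184.83131 +485.42019 +243.54530]
  H  [-0.02245 +0.02161 +1.00000]
B = K⁻¹H; ‖b₁‖=0.729525, ‖b₂‖=0.729525; λ = 2/(‖b₁‖+‖b₂‖) = 1.370755, sign → tz>0 ⇒ λ=+1.370755
r₁ = λ·B[:,0] = (+0.92957,+0.36736,-0.03077); r₂ = λ·B[:,1] = (-0.36653,+0.92993,+0.02962)
r₃ = r₁×r₂ = (+0.03949,-0.01626,+0.99909); SVD([r₁ r₂ r₃]) → R = UVᵀ:
  R  [+0.92957 -0.36653 +0.03949]
  R  [+0.36736 +0.92993 -0.01626]
  R  [-0.03077 +0.02962 +0.99909]
t = (+0.55201, +0.03840, +1.37076) m
tr R = 2.858591; θ = arccos((tr R − 1)/2) = 0.378296 rad = 21.675°
axis k = ((R−Rᵀ)₃₂, (R−Rᵀ)₁₃, (R−Rᵀ)₂₁) / (2 sinθ) = (+0.062112, +0.095116, +0.993527)
rvec = θ·k = (+0.023497, +0.035982, +0.375847)

rvec=(0.0235, 0.0360, 0.3758) tvec=(0.5520, 0.0384, 1.3708)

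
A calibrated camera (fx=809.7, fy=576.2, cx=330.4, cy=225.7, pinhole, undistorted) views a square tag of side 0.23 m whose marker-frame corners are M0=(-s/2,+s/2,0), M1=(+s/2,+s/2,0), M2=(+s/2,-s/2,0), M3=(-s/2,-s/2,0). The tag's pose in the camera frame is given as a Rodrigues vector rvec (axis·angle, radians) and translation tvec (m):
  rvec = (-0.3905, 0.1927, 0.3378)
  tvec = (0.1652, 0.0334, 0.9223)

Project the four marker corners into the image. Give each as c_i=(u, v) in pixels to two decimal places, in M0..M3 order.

c0=(345.99, 289.38) c1=(548.82, 337.69) c2=(601.94, 204.72) c3=(412.05, 167.86)

Intrinsics K: fx=809.7, fy=576.2, cx=330.4, cy=225.7
Marker side s = 0.23 m; corners in marker frame (Z=0):
  M0 = (-0.1150, +0.1150, 0)
  M1 = (+0.1150, +0.1150, 0)
  M2 = (+0.1150, -0.1150, 0)
  M3 = (-0.1150, -0.1150, 0)
rvec = (-0.3905, 0.1927, 0.3378), |rvec| = θ = 0.55112 rad = 31.577°
Rodrigues: sinθ=0.52364, 1−cosθ=0.14806; R = I + sinθ·[k]× + (1−cosθ)·[k]×²:
    [+0.92627 -0.35764 +0.11879]
    [+0.28428 +0.87004 +0.40276]
    [-0.24740 -0.33930 +0.90756]
t = (0.1652, 0.0334, 0.9223) m
M0: Pc = R·M0+t = (+0.01755, +0.10076, +0.91173); u = 809.7·(+0.01755)/0.91173 + 330.4 = 345.9860, v = 576.2·(+0.10076)/0.91173 + 225.7 = 289.3806
M1: Pc = R·M1+t = (+0.23059, +0.16615, +0.85483); u = 809.7·(+0.23059)/0.85483 + 330.4 = 548.8189, v = 576.2·(+0.16615)/0.85483 + 225.7 = 337.6913
M2: Pc = R·M2+t = (+0.31285, -0.03396, +0.93287); u = 809.7·(+0.31285)/0.93287 + 330.4 = 601.9437, v = 576.2·(-0.03396)/0.93287 + 225.7 = 204.7223
M3: Pc = R·M3+t = (+0.09981, -0.09935, +0.98977); u = 809.7·(+0.09981)/0.98977 + 330.4 = 412.0491, v = 576.2·(-0.09935)/0.98977 + 225.7 = 167.8650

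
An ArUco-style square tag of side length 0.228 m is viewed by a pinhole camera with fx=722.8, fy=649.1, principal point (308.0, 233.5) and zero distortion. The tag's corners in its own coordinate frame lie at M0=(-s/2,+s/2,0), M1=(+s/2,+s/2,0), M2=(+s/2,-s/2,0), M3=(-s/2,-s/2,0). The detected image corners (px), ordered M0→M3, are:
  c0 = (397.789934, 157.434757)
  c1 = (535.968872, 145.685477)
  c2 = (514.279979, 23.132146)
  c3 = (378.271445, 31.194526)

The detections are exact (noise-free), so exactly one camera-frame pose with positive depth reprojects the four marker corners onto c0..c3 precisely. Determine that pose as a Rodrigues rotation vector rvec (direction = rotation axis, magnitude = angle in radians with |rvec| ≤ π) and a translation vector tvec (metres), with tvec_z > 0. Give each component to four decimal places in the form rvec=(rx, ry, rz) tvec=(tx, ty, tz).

Intrinsics K: fx=722.8, fy=649.1, cx=308.0, cy=233.5
Marker side s = 0.228 m; corners in marker frame (Z=0):
  M0 = (-0.1140, +0.1140, 0)
  M1 = (+0.1140, +0.1140, 0)
  M2 = (+0.1140, -0.1140, 0)
  M3 = (-0.1140, -0.1140, 0)
Detected image corners:
  c0 = (397.789934, 157.434757) px
  c1 = (535.968872, 145.685477) px
  c2 = (514.279979, 23.132146) px
  c3 = (378.271445, 31.194526) px
Planar DLT: solve 8×8 A·h = b for H (H[2,2]=1):
  H  [+657.39555 +50.29116 +457.43540]
  H  [-32.37489 +537.62980 +88.66887]
  H  [+0.12299 -0.08792 +1.00000]
B = K⁻¹H; ‖b₁‖=0.870983, ‖b₂‖=0.870983; λ = 2/(‖b₁‖+‖b₂‖) = 1.148128, sign → tz>0 ⇒ λ=+1.148128
r₁ = λ·B[:,0] = (+0.98406,-0.10806,+0.14121); r₂ = λ·B[:,1] = (+0.12290,+0.98727,-0.10094)
r₃ = r₁×r₂ = (-0.12850,+0.11669,+0.98482); SVD([r₁ r₂ r₃]) → R = UVᵀ:
  R  [+0.98406 +0.12290 -0.12850]
  R  [-0.10806 +0.98727 +0.11669]
  R  [+0.14121 -0.10094 +0.98482]
t = (+0.23737, -0.25618, +1.14813) m
tr R = 2.956156; θ = arccos((tr R − 1)/2) = 0.209774 rad = 12.019°
axis k = ((R−Rᵀ)₃₂, (R−Rᵀ)₁₃, (R−Rᵀ)₂₁) / (2 sinθ) = (-0.522561, -0.647607, -0.554559)
rvec = θ·k = (-0.109619, -0.135851, -0.116332)

rvec=(-0.1096, -0.1359, -0.1163) tvec=(0.2374, -0.2562, 1.1481)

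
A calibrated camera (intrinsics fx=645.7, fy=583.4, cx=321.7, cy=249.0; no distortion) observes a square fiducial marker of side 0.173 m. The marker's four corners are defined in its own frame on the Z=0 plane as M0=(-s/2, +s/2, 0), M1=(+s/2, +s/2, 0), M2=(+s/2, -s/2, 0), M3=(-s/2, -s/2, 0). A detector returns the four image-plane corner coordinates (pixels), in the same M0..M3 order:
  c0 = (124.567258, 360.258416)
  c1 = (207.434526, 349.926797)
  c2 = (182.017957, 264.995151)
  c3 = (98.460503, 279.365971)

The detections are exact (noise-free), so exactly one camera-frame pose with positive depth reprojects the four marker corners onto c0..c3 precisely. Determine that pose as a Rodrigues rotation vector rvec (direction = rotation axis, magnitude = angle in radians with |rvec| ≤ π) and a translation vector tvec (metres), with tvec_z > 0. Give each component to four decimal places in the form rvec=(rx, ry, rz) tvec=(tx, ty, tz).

Intrinsics K: fx=645.7, fy=583.4, cx=321.7, cy=249.0
Marker side s = 0.173 m; corners in marker frame (Z=0):
  M0 = (-0.0865, +0.0865, 0)
  M1 = (+0.0865, +0.0865, 0)
  M2 = (+0.0865, -0.0865, 0)
  M3 = (-0.0865, -0.0865, 0)
Detected image corners:
  c0 = (124.567258, 360.258416) px
  c1 = (207.434526, 349.926797) px
  c2 = (182.017957, 264.995151) px
  c3 = (98.460503, 279.365971) px
Planar DLT: solve 8×8 A·h = b for H (H[2,2]=1):
  H  [+440.80179 +168.73466 +152.31977]
  H  [-153.54887 +519.50692 +314.23992]
  H  [-0.26236 +0.12917 +1.00000]
B = K⁻¹H; ‖b₁‖=0.867925, ‖b₂‖=0.867925; λ = 2/(‖b₁‖+‖b₂‖) = 1.152174, sign → tz>0 ⇒ λ=+1.152174
r₁ = λ·B[:,0] = (+0.93716,-0.17423,-0.30228); r₂ = λ·B[:,1] = (+0.22694,+0.96247,+0.14882)
r₃ = r₁×r₂ = (+0.26501,-0.20807,+0.94153); SVD([r₁ r₂ r₃]) → R = UVᵀ:
  R  [+0.93716 +0.22694 +0.26501]
  R  [-0.17423 +0.96247 -0.20807]
  R  [-0.30228 +0.14882 +0.94153]
t = (-0.30224, +0.12884, +1.15217) m
tr R = 2.841160; θ = arccos((tr R − 1)/2) = 0.401233 rad = 22.989°
axis k = ((R−Rᵀ)₃₂, (R−Rᵀ)₁₃, (R−Rᵀ)₂₁) / (2 sinθ) = (+0.456907, +0.726263, -0.513594)
rvec = θ·k = (+0.183326, +0.291401, -0.206071)

rvec=(0.1833, 0.2914, -0.2061) tvec=(-0.3022, 0.1288, 1.1522)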